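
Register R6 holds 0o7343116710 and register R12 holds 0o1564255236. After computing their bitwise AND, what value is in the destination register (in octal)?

0o1140014210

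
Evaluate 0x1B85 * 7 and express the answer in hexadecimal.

0xC0A3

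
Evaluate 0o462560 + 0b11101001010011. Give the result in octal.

0b11101001010011 = 0o35123 in octal.
Add column by column in base 8, right to left:
  0+3 = 3
  6+2 = 0 carry 1
  5+1+1 = 7
  2+5 = 7
  6+3 = 1 carry 1
  4+0+1 = 5

0o517703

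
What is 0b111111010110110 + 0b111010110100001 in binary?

0b1111010001010111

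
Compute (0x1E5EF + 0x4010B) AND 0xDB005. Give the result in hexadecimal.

0x5A000

Add column by column in base 16, right to left:
  F+B = A carry 1
  E+0+1 = F
  5+1 = 6
  E+0 = E
  1+4 = 5
Sum = 0x5E6FA; now AND with 0xDB005:
  5&D=5, E&B=A, 6&0=0, F&0=0, A&5=0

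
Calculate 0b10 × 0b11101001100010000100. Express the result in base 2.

0b111010011000100001000

Multiply each base-2 digit by 2, carrying:
  0×2 = 0 → write 0
  0×2 = 0 → write 0
  1×2 = 2 → write 0 carry 1
  0×2+1 = 1 → write 1
  0×2 = 0 → write 0
  0×2 = 0 → write 0
  0×2 = 0 → write 0
  1×2 = 2 → write 0 carry 1
  0×2+1 = 1 → write 1
  0×2 = 0 → write 0
  0×2 = 0 → write 0
  1×2 = 2 → write 0 carry 1
  1×2+1 = 3 → write 1 carry 1
  0×2+1 = 1 → write 1
  0×2 = 0 → write 0
  1×2 = 2 → write 0 carry 1
  0×2+1 = 1 → write 1
  1×2 = 2 → write 0 carry 1
  1×2+1 = 3 → write 1 carry 1
  1×2+1 = 3 → write 1 carry 1
  remaining carry: 1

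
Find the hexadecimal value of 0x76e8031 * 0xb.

0x51bf821b

Multiply each base-16 digit by 11, carrying:
  1×11 = 11 → write b
  3×11 = 33 → write 1 carry 2
  0×11+2 = 2 → write 2
  8×11 = 88 → write 8 carry 5
  e×11+5 = 159 → write f carry 9
  6×11+9 = 75 → write b carry 4
  7×11+4 = 81 → write 1 carry 5
  remaining carry: 5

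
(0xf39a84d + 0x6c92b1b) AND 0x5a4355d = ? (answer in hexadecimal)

0x4001148

Add column by column in base 16, right to left:
  d+b = 8 carry 1
  4+1+1 = 6
  8+b = 3 carry 1
  a+2+1 = d
  9+9 = 2 carry 1
  3+c+1 = 0 carry 1
  f+6+1 = 6 carry 1
  final carry 1
Sum = 0x1602d368; now AND with 0x5a4355d:
  1&0=0, 6&5=4, 0&a=0, 2&4=0, d&3=1, 3&5=1, 6&5=4, 8&d=8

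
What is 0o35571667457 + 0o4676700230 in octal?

0o42470567707

Add column by column in base 8, right to left:
  7+0 = 7
  5+3 = 0 carry 1
  4+2+1 = 7
  7+0 = 7
  6+0 = 6
  6+7 = 5 carry 1
  1+6+1 = 0 carry 1
  7+7+1 = 7 carry 1
  5+6+1 = 4 carry 1
  5+4+1 = 2 carry 1
  3+0+1 = 4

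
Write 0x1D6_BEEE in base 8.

Expand each hex digit to 4 bits: 1=0001 D=1101 6=0110 B=1011 E=1110 E=1110 E=1110.
Group the bits in threes: 001 110 101 101 011 111 011 101 110 → 165537356.

0o165537356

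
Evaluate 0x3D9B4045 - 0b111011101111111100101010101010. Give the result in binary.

0x3D9B4045 = 0b111101100110110100000001000101 in binary.
Subtract column by column in base 2:
  1-0 → 1
  0-1 → 1 (borrow)
  1-0-1 → 0
  0-1 → 1 (borrow)
  0-0-1 → 1 (borrow)
  0-1-1 → 0 (borrow)
  1-0-1 → 0
  0-1 → 1 (borrow)
  0-0-1 → 1 (borrow)
  0-1-1 → 0 (borrow)
  0-0-1 → 1 (borrow)
  0-1-1 → 0 (borrow)
  0-0-1 → 1 (borrow)
  0-0-1 → 1 (borrow)
  1-1-1 → 1 (borrow)
  0-1-1 → 0 (borrow)
  1-1-1 → 1 (borrow)
  1-1-1 → 1 (borrow)
  0-1-1 → 0 (borrow)
  1-1-1 → 1 (borrow)
  1-1-1 → 1 (borrow)
  0-1-1 → 0 (borrow)
  0-0-1 → 1 (borrow)
  1-1-1 → 1 (borrow)
  1-1-1 → 1 (borrow)
  0-1-1 → 0 (borrow)
  1-0-1 → 0
  1-1 → 0
  1-1 → 0
  1-1 → 0

0b1110110110111010110011011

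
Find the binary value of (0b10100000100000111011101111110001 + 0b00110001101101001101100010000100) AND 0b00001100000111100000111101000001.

0b110000000010001000001

Add column by column in base 2, right to left:
  1+0 = 1
  0+0 = 0
  0+1 = 1
  0+0 = 0
  1+0 = 1
  1+0 = 1
  1+0 = 1
  1+1 = 0 carry 1
  1+0+1 = 0 carry 1
  1+0+1 = 0 carry 1
  0+0+1 = 1
  1+1 = 0 carry 1
  1+1+1 = 1 carry 1
  1+0+1 = 0 carry 1
  0+1+1 = 0 carry 1
  1+1+1 = 1 carry 1
  1+0+1 = 0 carry 1
  1+0+1 = 0 carry 1
  0+1+1 = 0 carry 1
  0+0+1 = 1
  0+1 = 1
  0+1 = 1
  0+0 = 0
  1+1 = 0 carry 1
  0+1+1 = 0 carry 1
  0+0+1 = 1
  0+0 = 0
  0+0 = 0
  0+1 = 1
  1+1 = 0 carry 1
  0+0+1 = 1
  1+0 = 1
Sum = 0b11010010001110001001010001110101; now AND with 0b00001100000111100000111101000001:
  11010010001110001001010001110101
& 00001100000111100000111101000001
= 00000000000110000000010001000001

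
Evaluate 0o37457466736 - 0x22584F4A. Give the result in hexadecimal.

0xDA661E94

0o37457466736 = 0xFCBE6DDE in hexadecimal.
Subtract column by column in base 16:
  E-A → 4
  D-4 → 9
  D-F → E (borrow)
  6-4-1 → 1
  E-8 → 6
  B-5 → 6
  C-2 → A
  F-2 → D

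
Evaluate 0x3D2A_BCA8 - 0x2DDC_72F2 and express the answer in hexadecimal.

Subtract column by column in base 16:
  8-2 → 6
  A-F → B (borrow)
  C-2-1 → 9
  B-7 → 4
  A-C → E (borrow)
  2-D-1 → 4 (borrow)
  D-D-1 → F (borrow)
  3-2-1 → 0

0xF4E49B6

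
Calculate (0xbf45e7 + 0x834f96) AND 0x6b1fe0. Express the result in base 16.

Add column by column in base 16, right to left:
  7+6 = d
  e+9 = 7 carry 1
  5+f+1 = 5 carry 1
  4+4+1 = 9
  f+3 = 2 carry 1
  b+8+1 = 4 carry 1
  final carry 1
Sum = 0x142957d; now AND with 0x6b1fe0:
  1&0=0, 4&6=4, 2&b=2, 9&1=1, 5&f=5, 7&e=6, d&0=0

0x421560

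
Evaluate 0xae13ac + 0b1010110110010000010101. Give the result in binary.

0xae13ac = 0b101011100001001110101100 in binary.
Add column by column in base 2, right to left:
  0+1 = 1
  0+0 = 0
  1+1 = 0 carry 1
  1+0+1 = 0 carry 1
  0+1+1 = 0 carry 1
  1+0+1 = 0 carry 1
  0+0+1 = 1
  1+0 = 1
  1+0 = 1
  1+0 = 1
  0+1 = 1
  0+0 = 0
  1+0 = 1
  0+1 = 1
  0+1 = 1
  0+0 = 0
  0+1 = 1
  1+1 = 0 carry 1
  1+0+1 = 0 carry 1
  1+1+1 = 1 carry 1
  0+0+1 = 1
  1+1 = 0 carry 1
  0+0+1 = 1
  1+0 = 1

0b110110010111011111000001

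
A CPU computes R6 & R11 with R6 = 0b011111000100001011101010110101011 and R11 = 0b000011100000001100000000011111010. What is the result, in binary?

0b000011000000001000000000010101010

AND bit by bit (1 only where both bits are 1):
  011111000100001011101010110101011
& 000011100000001100000000011111010
= 000011000000001000000000010101010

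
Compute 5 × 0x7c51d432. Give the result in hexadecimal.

0x26d9924fa

Multiply each base-16 digit by 5, carrying:
  2×5 = 10 → write a
  3×5 = 15 → write f
  4×5 = 20 → write 4 carry 1
  d×5+1 = 66 → write 2 carry 4
  1×5+4 = 9 → write 9
  5×5 = 25 → write 9 carry 1
  c×5+1 = 61 → write d carry 3
  7×5+3 = 38 → write 6 carry 2
  remaining carry: 2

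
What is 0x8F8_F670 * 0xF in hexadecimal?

Multiply each base-16 digit by 15, carrying:
  0×15 = 0 → write 0
  7×15 = 105 → write 9 carry 6
  6×15+6 = 96 → write 0 carry 6
  F×15+6 = 231 → write 7 carry 14
  8×15+14 = 134 → write 6 carry 8
  F×15+8 = 233 → write 9 carry 14
  8×15+14 = 134 → write 6 carry 8
  remaining carry: 8

0x86967090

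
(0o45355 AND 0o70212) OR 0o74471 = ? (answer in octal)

0o74671

0o45355 AND 0o70212 = 0o40210.
Then OR with 0o74471.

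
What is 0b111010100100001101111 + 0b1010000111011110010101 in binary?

0b10001011100000000000100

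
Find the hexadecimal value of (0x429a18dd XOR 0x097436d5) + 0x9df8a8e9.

First 0x429a18dd XOR 0x097436d5 = 0x4bee2e08.
Add column by column in base 16, right to left:
  8+9 = 1 carry 1
  0+e+1 = f
  e+8 = 6 carry 1
  2+a+1 = d
  e+8 = 6 carry 1
  e+f+1 = e carry 1
  b+d+1 = 9 carry 1
  4+9+1 = e

0xe9e6d6f1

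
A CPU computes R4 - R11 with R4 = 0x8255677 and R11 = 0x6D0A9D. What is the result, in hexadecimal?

Subtract column by column in base 16:
  7-D → A (borrow)
  7-9-1 → D (borrow)
  6-A-1 → B (borrow)
  5-0-1 → 4
  5-D → 8 (borrow)
  2-6-1 → B (borrow)
  8-0-1 → 7

0x7B84BDA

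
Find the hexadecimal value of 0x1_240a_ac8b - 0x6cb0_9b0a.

0xb75a1181

Subtract column by column in base 16:
  b-a → 1
  8-0 → 8
  c-b → 1
  a-9 → 1
  a-0 → a
  0-b → 5 (borrow)
  4-c-1 → 7 (borrow)
  2-6-1 → b (borrow)
  1-0-1 → 0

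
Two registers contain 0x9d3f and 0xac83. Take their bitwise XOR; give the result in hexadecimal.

XOR each hex digit independently (no carries):
  9^a=3, d^c=1, 3^8=b, f^3=c

0x31bc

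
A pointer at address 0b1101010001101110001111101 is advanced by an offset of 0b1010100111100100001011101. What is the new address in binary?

Add column by column in base 2, right to left:
  1+1 = 0 carry 1
  0+0+1 = 1
  1+1 = 0 carry 1
  1+1+1 = 1 carry 1
  1+1+1 = 1 carry 1
  1+0+1 = 0 carry 1
  1+1+1 = 1 carry 1
  0+0+1 = 1
  0+0 = 0
  0+0 = 0
  1+0 = 1
  1+1 = 0 carry 1
  1+0+1 = 0 carry 1
  0+0+1 = 1
  1+1 = 0 carry 1
  1+1+1 = 1 carry 1
  0+1+1 = 0 carry 1
  0+1+1 = 0 carry 1
  0+0+1 = 1
  1+0 = 1
  0+1 = 1
  1+0 = 1
  0+1 = 1
  1+0 = 1
  1+1 = 0 carry 1
  final carry 1

0b10111111001010010011011010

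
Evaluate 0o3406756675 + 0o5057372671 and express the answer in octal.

Add column by column in base 8, right to left:
  5+1 = 6
  7+7 = 6 carry 1
  6+6+1 = 5 carry 1
  6+2+1 = 1 carry 1
  5+7+1 = 5 carry 1
  7+3+1 = 3 carry 1
  6+7+1 = 6 carry 1
  0+5+1 = 6
  4+0 = 4
  3+5 = 0 carry 1
  final carry 1

0o10466351566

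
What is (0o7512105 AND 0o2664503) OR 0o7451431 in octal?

0o7451531

0o7512105 AND 0o2664503 = 0o2400101.
Then OR with 0o7451431.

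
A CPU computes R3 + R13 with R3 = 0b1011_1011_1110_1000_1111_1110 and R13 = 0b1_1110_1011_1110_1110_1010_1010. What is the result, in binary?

0b10101001111101011110101000

Add column by column in base 2, right to left:
  0+0 = 0
  1+1 = 0 carry 1
  1+0+1 = 0 carry 1
  1+1+1 = 1 carry 1
  1+0+1 = 0 carry 1
  1+1+1 = 1 carry 1
  1+0+1 = 0 carry 1
  1+1+1 = 1 carry 1
  0+0+1 = 1
  0+1 = 1
  0+1 = 1
  1+1 = 0 carry 1
  0+0+1 = 1
  1+1 = 0 carry 1
  1+1+1 = 1 carry 1
  1+1+1 = 1 carry 1
  1+1+1 = 1 carry 1
  1+1+1 = 1 carry 1
  0+0+1 = 1
  1+1 = 0 carry 1
  1+0+1 = 0 carry 1
  1+1+1 = 1 carry 1
  0+1+1 = 0 carry 1
  1+1+1 = 1 carry 1
  0+1+1 = 0 carry 1
  final carry 1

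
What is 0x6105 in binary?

Expand each hex digit to 4 bits: 6=0110 1=0001 0=0000 5=0101.

0b110000100000101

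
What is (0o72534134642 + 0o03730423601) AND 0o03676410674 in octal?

Add column by column in base 8, right to left:
  2+1 = 3
  4+0 = 4
  6+6 = 4 carry 1
  4+3+1 = 0 carry 1
  3+2+1 = 6
  1+4 = 5
  4+0 = 4
  3+3 = 6
  5+7 = 4 carry 1
  2+3+1 = 6
  7+0 = 7
Sum = 0o76464560443; now AND with 0o03676410674:
  7&0=0, 6&3=2, 4&6=4, 6&7=6, 4&6=4, 5&4=4, 6&1=0, 0&0=0, 4&6=4, 4&7=4, 3&4=0

0o2464400440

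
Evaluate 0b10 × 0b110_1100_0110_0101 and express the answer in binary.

0b1101100011001010

Multiply each base-2 digit by 2, carrying:
  1×2 = 2 → write 0 carry 1
  0×2+1 = 1 → write 1
  1×2 = 2 → write 0 carry 1
  0×2+1 = 1 → write 1
  0×2 = 0 → write 0
  1×2 = 2 → write 0 carry 1
  1×2+1 = 3 → write 1 carry 1
  0×2+1 = 1 → write 1
  0×2 = 0 → write 0
  0×2 = 0 → write 0
  1×2 = 2 → write 0 carry 1
  1×2+1 = 3 → write 1 carry 1
  0×2+1 = 1 → write 1
  1×2 = 2 → write 0 carry 1
  1×2+1 = 3 → write 1 carry 1
  remaining carry: 1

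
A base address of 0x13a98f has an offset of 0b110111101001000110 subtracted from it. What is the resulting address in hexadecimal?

0b110111101001000110 = 0x37a46 in hexadecimal.
Subtract column by column in base 16:
  f-6 → 9
  8-4 → 4
  9-a → f (borrow)
  a-7-1 → 2
  3-3 → 0
  1-0 → 1

0x102f49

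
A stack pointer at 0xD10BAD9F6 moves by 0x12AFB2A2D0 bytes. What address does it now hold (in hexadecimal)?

Add column by column in base 16, right to left:
  6+0 = 6
  F+D = C carry 1
  9+2+1 = C
  D+A = 7 carry 1
  A+2+1 = D
  B+B = 6 carry 1
  0+F+1 = 0 carry 1
  1+A+1 = C
  D+2 = F
  0+1 = 1

0x1FC06D7CC6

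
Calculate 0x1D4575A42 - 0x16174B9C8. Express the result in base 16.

0x72E2A07A

Subtract column by column in base 16:
  2-8 → A (borrow)
  4-C-1 → 7 (borrow)
  A-9-1 → 0
  5-B → A (borrow)
  7-4-1 → 2
  5-7 → E (borrow)
  4-1-1 → 2
  D-6 → 7
  1-1 → 0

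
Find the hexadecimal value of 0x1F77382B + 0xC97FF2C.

0x2C0F3757

Add column by column in base 16, right to left:
  B+C = 7 carry 1
  2+2+1 = 5
  8+F = 7 carry 1
  3+F+1 = 3 carry 1
  7+7+1 = F
  7+9 = 0 carry 1
  F+C+1 = C carry 1
  1+0+1 = 2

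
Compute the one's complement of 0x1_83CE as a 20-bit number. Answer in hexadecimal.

0xE7C31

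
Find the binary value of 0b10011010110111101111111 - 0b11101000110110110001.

0b1111101110000111001110

Subtract column by column in base 2:
  1-1 → 0
  1-0 → 1
  1-0 → 1
  1-0 → 1
  1-1 → 0
  1-1 → 0
  1-0 → 1
  0-1 → 1 (borrow)
  1-1-1 → 1 (borrow)
  1-0-1 → 0
  1-1 → 0
  1-1 → 0
  0-0 → 0
  1-0 → 1
  1-0 → 1
  0-1 → 1 (borrow)
  1-0-1 → 0
  0-1 → 1 (borrow)
  1-1-1 → 1 (borrow)
  1-1-1 → 1 (borrow)
  0-0-1 → 1 (borrow)
  0-0-1 → 1 (borrow)
  1-0-1 → 0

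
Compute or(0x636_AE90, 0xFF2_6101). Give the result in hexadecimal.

0xFF6EF91

OR each hex digit independently (no carries):
  6|F=F, 3|F=F, 6|2=6, A|6=E, E|1=F, 9|0=9, 0|1=1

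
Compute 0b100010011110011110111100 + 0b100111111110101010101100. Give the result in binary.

Add column by column in base 2, right to left:
  0+0 = 0
  0+0 = 0
  1+1 = 0 carry 1
  1+1+1 = 1 carry 1
  1+0+1 = 0 carry 1
  1+1+1 = 1 carry 1
  0+0+1 = 1
  1+1 = 0 carry 1
  1+0+1 = 0 carry 1
  1+1+1 = 1 carry 1
  1+0+1 = 0 carry 1
  0+1+1 = 0 carry 1
  0+0+1 = 1
  1+1 = 0 carry 1
  1+1+1 = 1 carry 1
  1+1+1 = 1 carry 1
  1+1+1 = 1 carry 1
  0+1+1 = 0 carry 1
  0+1+1 = 0 carry 1
  1+1+1 = 1 carry 1
  0+1+1 = 0 carry 1
  0+0+1 = 1
  0+0 = 0
  1+1 = 0 carry 1
  final carry 1

0b1001010011101001001101000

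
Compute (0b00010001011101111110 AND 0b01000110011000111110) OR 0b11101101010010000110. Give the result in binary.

0b00010001011101111110 AND 0b01000110011000111110 = 0b00000000011000111110.
Then OR with 0b11101101010010000110.

0b11101101011010111110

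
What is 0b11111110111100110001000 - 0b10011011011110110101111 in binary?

0b1100011011101111011001

Subtract column by column in base 2:
  0-1 → 1 (borrow)
  0-1-1 → 0 (borrow)
  0-1-1 → 0 (borrow)
  1-1-1 → 1 (borrow)
  0-0-1 → 1 (borrow)
  0-1-1 → 0 (borrow)
  0-0-1 → 1 (borrow)
  1-1-1 → 1 (borrow)
  1-1-1 → 1 (borrow)
  0-0-1 → 1 (borrow)
  0-1-1 → 0 (borrow)
  1-1-1 → 1 (borrow)
  1-1-1 → 1 (borrow)
  1-1-1 → 1 (borrow)
  1-0-1 → 0
  0-1 → 1 (borrow)
  1-1-1 → 1 (borrow)
  1-0-1 → 0
  1-1 → 0
  1-1 → 0
  1-0 → 1
  1-0 → 1
  1-1 → 0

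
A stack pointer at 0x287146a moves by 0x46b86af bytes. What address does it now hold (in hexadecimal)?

0x6f29b19

Add column by column in base 16, right to left:
  a+f = 9 carry 1
  6+a+1 = 1 carry 1
  4+6+1 = b
  1+8 = 9
  7+b = 2 carry 1
  8+6+1 = f
  2+4 = 6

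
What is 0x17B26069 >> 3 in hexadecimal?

3 bits is not a whole number of base-16 digits; in binary: 10111101100100110000001101001 >> 3 = 10111101100100110000001101.

0x2F64C0D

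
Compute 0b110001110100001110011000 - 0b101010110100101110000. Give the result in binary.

0b101100011101101000101000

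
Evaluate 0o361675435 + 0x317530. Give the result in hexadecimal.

0x3F8F04D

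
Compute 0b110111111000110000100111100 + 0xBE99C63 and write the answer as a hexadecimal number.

0b110111111000110000100111100 = 0x6FC613C in hexadecimal.
Add column by column in base 16, right to left:
  C+3 = F
  3+6 = 9
  1+C = D
  6+9 = F
  C+9 = 5 carry 1
  F+E+1 = E carry 1
  6+B+1 = 2 carry 1
  final carry 1

0x12E5FD9F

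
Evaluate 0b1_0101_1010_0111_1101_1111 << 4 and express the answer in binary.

Left shift by 4: append 4 zero bits.

0b1010110100111110111110000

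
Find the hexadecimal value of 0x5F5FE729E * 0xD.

0x4D7DEBD206

Multiply each base-16 digit by 13, carrying:
  E×13 = 182 → write 6 carry 11
  9×13+11 = 128 → write 0 carry 8
  2×13+8 = 34 → write 2 carry 2
  7×13+2 = 93 → write D carry 5
  E×13+5 = 187 → write B carry 11
  F×13+11 = 206 → write E carry 12
  5×13+12 = 77 → write D carry 4
  F×13+4 = 199 → write 7 carry 12
  5×13+12 = 77 → write D carry 4
  remaining carry: 4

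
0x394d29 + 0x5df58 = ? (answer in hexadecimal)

0x3f2c81

Add column by column in base 16, right to left:
  9+8 = 1 carry 1
  2+5+1 = 8
  d+f = c carry 1
  4+d+1 = 2 carry 1
  9+5+1 = f
  3+0 = 3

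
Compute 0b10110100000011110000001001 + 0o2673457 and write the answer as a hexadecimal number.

0b10110100000011110000001001 = 0x2D03C09 in hexadecimal.
0o2673457 = 0xB772F in hexadecimal.
Add column by column in base 16, right to left:
  9+F = 8 carry 1
  0+2+1 = 3
  C+7 = 3 carry 1
  3+7+1 = B
  0+B = B
  D+0 = D
  2+0 = 2

0x2DBB338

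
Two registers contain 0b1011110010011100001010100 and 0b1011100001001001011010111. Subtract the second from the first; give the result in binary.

Subtract column by column in base 2:
  0-1 → 1 (borrow)
  0-1-1 → 0 (borrow)
  1-1-1 → 1 (borrow)
  0-0-1 → 1 (borrow)
  1-1-1 → 1 (borrow)
  0-0-1 → 1 (borrow)
  1-1-1 → 1 (borrow)
  0-1-1 → 0 (borrow)
  0-0-1 → 1 (borrow)
  0-1-1 → 0 (borrow)
  0-0-1 → 1 (borrow)
  1-0-1 → 0
  1-1 → 0
  1-0 → 1
  0-0 → 0
  0-1 → 1 (borrow)
  1-0-1 → 0
  0-0 → 0
  0-0 → 0
  1-0 → 1
  1-1 → 0
  1-1 → 0
  1-1 → 0
  0-0 → 0
  1-1 → 0

0b10001010010101111101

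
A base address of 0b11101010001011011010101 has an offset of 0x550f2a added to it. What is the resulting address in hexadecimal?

0b11101010001011011010101 = 0x7516d5 in hexadecimal.
Add column by column in base 16, right to left:
  5+a = f
  d+2 = f
  6+f = 5 carry 1
  1+0+1 = 2
  5+5 = a
  7+5 = c

0xca25ff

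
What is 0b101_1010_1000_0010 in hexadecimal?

0x5A82

Group the bits into nibbles: 0101 1010 1000 0010 → 5A82.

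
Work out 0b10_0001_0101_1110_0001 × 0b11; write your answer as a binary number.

0b1100100000110100011

Multiply each base-2 digit by 3, carrying:
  1×3 = 3 → write 1 carry 1
  0×3+1 = 1 → write 1
  0×3 = 0 → write 0
  0×3 = 0 → write 0
  0×3 = 0 → write 0
  1×3 = 3 → write 1 carry 1
  1×3+1 = 4 → write 0 carry 2
  1×3+2 = 5 → write 1 carry 2
  1×3+2 = 5 → write 1 carry 2
  0×3+2 = 2 → write 0 carry 1
  1×3+1 = 4 → write 0 carry 2
  0×3+2 = 2 → write 0 carry 1
  1×3+1 = 4 → write 0 carry 2
  0×3+2 = 2 → write 0 carry 1
  0×3+1 = 1 → write 1
  0×3 = 0 → write 0
  0×3 = 0 → write 0
  1×3 = 3 → write 1 carry 1
  remaining carry: 1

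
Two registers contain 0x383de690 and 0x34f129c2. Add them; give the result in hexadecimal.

Add column by column in base 16, right to left:
  0+2 = 2
  9+c = 5 carry 1
  6+9+1 = 0 carry 1
  e+2+1 = 1 carry 1
  d+1+1 = f
  3+f = 2 carry 1
  8+4+1 = d
  3+3 = 6

0x6d2f1052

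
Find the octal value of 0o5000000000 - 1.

0o4777777777

The trailing 9 digits are 0, so subtracting 1 borrows through: they become 7 and the next digit up decrements.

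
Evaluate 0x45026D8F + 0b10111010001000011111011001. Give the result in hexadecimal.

0b10111010001000011111011001 = 0x2E887D9 in hexadecimal.
Add column by column in base 16, right to left:
  F+9 = 8 carry 1
  8+D+1 = 6 carry 1
  D+7+1 = 5 carry 1
  6+8+1 = F
  2+8 = A
  0+E = E
  5+2 = 7
  4+0 = 4

0x47EAF568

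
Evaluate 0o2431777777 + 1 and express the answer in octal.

The trailing 6 digits are 7 (max in base 8), so adding 1 cascades: they roll to 0 and the next digit up increments.

0o2432000000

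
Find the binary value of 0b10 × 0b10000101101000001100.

0b100001011010000011000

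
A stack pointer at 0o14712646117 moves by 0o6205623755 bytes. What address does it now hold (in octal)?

Add column by column in base 8, right to left:
  7+5 = 4 carry 1
  1+5+1 = 7
  1+7 = 0 carry 1
  6+3+1 = 2 carry 1
  4+2+1 = 7
  6+6 = 4 carry 1
  2+5+1 = 0 carry 1
  1+0+1 = 2
  7+2 = 1 carry 1
  4+6+1 = 3 carry 1
  1+0+1 = 2

0o23120472074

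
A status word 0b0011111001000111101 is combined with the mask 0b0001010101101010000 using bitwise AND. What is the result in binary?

AND bit by bit (1 only where both bits are 1):
  0011111001000111101
& 0001010101101010000
= 0001010001000010000

0b0001010001000010000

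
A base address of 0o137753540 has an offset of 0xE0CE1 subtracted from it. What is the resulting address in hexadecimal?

0x171CA7F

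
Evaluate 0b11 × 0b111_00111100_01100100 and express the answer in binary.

Multiply each base-2 digit by 3, carrying:
  0×3 = 0 → write 0
  0×3 = 0 → write 0
  1×3 = 3 → write 1 carry 1
  0×3+1 = 1 → write 1
  0×3 = 0 → write 0
  1×3 = 3 → write 1 carry 1
  1×3+1 = 4 → write 0 carry 2
  0×3+2 = 2 → write 0 carry 1
  0×3+1 = 1 → write 1
  0×3 = 0 → write 0
  1×3 = 3 → write 1 carry 1
  1×3+1 = 4 → write 0 carry 2
  1×3+2 = 5 → write 1 carry 2
  1×3+2 = 5 → write 1 carry 2
  0×3+2 = 2 → write 0 carry 1
  0×3+1 = 1 → write 1
  1×3 = 3 → write 1 carry 1
  1×3+1 = 4 → write 0 carry 2
  1×3+2 = 5 → write 1 carry 2
  remaining carry: 10

0b101011011010100101100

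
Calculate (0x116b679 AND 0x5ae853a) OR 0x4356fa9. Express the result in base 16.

0x537efb9

0x116b679 AND 0x5ae853a = 0x1068438.
Then OR with 0x4356fa9.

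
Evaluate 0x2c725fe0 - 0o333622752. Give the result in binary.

0x2c725fe0 = 0b101100011100100101111111100000 in binary.
0o333622752 = 0b11011011110010010111101010 in binary.
Subtract column by column in base 2:
  0-0 → 0
  0-1 → 1 (borrow)
  0-0-1 → 1 (borrow)
  0-1-1 → 0 (borrow)
  0-0-1 → 1 (borrow)
  1-1-1 → 1 (borrow)
  1-1-1 → 1 (borrow)
  1-1-1 → 1 (borrow)
  1-1-1 → 1 (borrow)
  1-0-1 → 0
  1-1 → 0
  1-0 → 1
  1-0 → 1
  0-1 → 1 (borrow)
  1-0-1 → 0
  0-0 → 0
  0-1 → 1 (borrow)
  1-1-1 → 1 (borrow)
  0-1-1 → 0 (borrow)
  0-1-1 → 0 (borrow)
  1-0-1 → 0
  1-1 → 0
  1-1 → 0
  0-0 → 0
  0-1 → 1 (borrow)
  0-1-1 → 0 (borrow)
  1-0-1 → 0
  1-0 → 1
  0-0 → 0
  1-0 → 1

0b101001000000110011100111110110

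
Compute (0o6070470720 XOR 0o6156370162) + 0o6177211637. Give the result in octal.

0o6326112501

First 0o6070470720 XOR 0o6156370162 = 0o0126700642.
Add column by column in base 8, right to left:
  2+7 = 1 carry 1
  4+3+1 = 0 carry 1
  6+6+1 = 5 carry 1
  0+1+1 = 2
  0+1 = 1
  7+2 = 1 carry 1
  6+7+1 = 6 carry 1
  2+7+1 = 2 carry 1
  1+1+1 = 3
  0+6 = 6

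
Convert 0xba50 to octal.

0o135120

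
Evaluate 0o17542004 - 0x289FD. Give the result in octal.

0o17035007

0x289FD = 0o504775 in octal.
Subtract column by column in base 8:
  4-5 → 7 (borrow)
  0-7-1 → 0 (borrow)
  0-7-1 → 0 (borrow)
  2-4-1 → 5 (borrow)
  4-0-1 → 3
  5-5 → 0
  7-0 → 7
  1-0 → 1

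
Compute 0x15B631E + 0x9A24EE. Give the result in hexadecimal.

Add column by column in base 16, right to left:
  E+E = C carry 1
  1+E+1 = 0 carry 1
  3+4+1 = 8
  6+2 = 8
  B+A = 5 carry 1
  5+9+1 = F
  1+0 = 1

0x1F5880C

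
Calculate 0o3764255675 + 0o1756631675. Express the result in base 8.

Add column by column in base 8, right to left:
  5+5 = 2 carry 1
  7+7+1 = 7 carry 1
  6+6+1 = 5 carry 1
  5+1+1 = 7
  5+3 = 0 carry 1
  2+6+1 = 1 carry 1
  4+6+1 = 3 carry 1
  6+5+1 = 4 carry 1
  7+7+1 = 7 carry 1
  3+1+1 = 5

0o5743107572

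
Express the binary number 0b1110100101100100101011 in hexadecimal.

Group the bits into nibbles: 0011 1010 0101 1001 0010 1011 → 3A592B.

0x3A592B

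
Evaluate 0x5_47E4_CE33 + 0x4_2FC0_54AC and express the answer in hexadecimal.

0x977A522DF

Add column by column in base 16, right to left:
  3+C = F
  3+A = D
  E+4 = 2 carry 1
  C+5+1 = 2 carry 1
  4+0+1 = 5
  E+C = A carry 1
  7+F+1 = 7 carry 1
  4+2+1 = 7
  5+4 = 9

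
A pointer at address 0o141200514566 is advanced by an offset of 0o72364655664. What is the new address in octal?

0o233565372452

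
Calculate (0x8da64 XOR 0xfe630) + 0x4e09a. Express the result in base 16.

First 0x8da64 XOR 0xfe630 = 0x73c54.
Add column by column in base 16, right to left:
  4+a = e
  5+9 = e
  c+0 = c
  3+e = 1 carry 1
  7+4+1 = c

0xc1cee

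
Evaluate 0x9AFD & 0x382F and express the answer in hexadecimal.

AND each hex digit independently (no carries):
  9&3=1, A&8=8, F&2=2, D&F=D

0x182D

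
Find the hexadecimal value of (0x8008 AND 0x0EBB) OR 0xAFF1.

0x8008 AND 0x0EBB = 0x0008.
Then OR with 0xAFF1.

0xAFF9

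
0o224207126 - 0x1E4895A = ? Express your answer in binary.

0b11011001000010011111100

0o224207126 = 0b10010100010000111001010110 in binary.
0x1E4895A = 0b1111001001000100101011010 in binary.
Subtract column by column in base 2:
  0-0 → 0
  1-1 → 0
  1-0 → 1
  0-1 → 1 (borrow)
  1-1-1 → 1 (borrow)
  0-0-1 → 1 (borrow)
  1-1-1 → 1 (borrow)
  0-0-1 → 1 (borrow)
  0-1-1 → 0 (borrow)
  1-0-1 → 0
  1-0 → 1
  1-1 → 0
  0-0 → 0
  0-0 → 0
  0-0 → 0
  0-1 → 1 (borrow)
  1-0-1 → 0
  0-0 → 0
  0-1 → 1 (borrow)
  0-0-1 → 1 (borrow)
  1-0-1 → 0
  0-1 → 1 (borrow)
  1-1-1 → 1 (borrow)
  0-1-1 → 0 (borrow)
  0-1-1 → 0 (borrow)
  1-0-1 → 0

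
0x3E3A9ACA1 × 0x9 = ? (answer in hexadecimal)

0x2300F711A9

Multiply each base-16 digit by 9, carrying:
  1×9 = 9 → write 9
  A×9 = 90 → write A carry 5
  C×9+5 = 113 → write 1 carry 7
  A×9+7 = 97 → write 1 carry 6
  9×9+6 = 87 → write 7 carry 5
  A×9+5 = 95 → write F carry 5
  3×9+5 = 32 → write 0 carry 2
  E×9+2 = 128 → write 0 carry 8
  3×9+8 = 35 → write 3 carry 2
  remaining carry: 2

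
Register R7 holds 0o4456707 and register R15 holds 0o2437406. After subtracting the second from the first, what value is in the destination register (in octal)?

0o2017301

Subtract column by column in base 8:
  7-6 → 1
  0-0 → 0
  7-4 → 3
  6-7 → 7 (borrow)
  5-3-1 → 1
  4-4 → 0
  4-2 → 2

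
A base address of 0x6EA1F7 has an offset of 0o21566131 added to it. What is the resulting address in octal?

0o55307120

0x6EA1F7 = 0o33520767 in octal.
Add column by column in base 8, right to left:
  7+1 = 0 carry 1
  6+3+1 = 2 carry 1
  7+1+1 = 1 carry 1
  0+6+1 = 7
  2+6 = 0 carry 1
  5+5+1 = 3 carry 1
  3+1+1 = 5
  3+2 = 5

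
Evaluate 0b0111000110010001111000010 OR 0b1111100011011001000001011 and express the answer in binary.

OR bit by bit (1 where either bit is 1):
  0111000110010001111000010
| 1111100011011001000001011
= 1111100111011001111001011

0b1111100111011001111001011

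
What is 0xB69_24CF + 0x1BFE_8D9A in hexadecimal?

Add column by column in base 16, right to left:
  F+A = 9 carry 1
  C+9+1 = 6 carry 1
  4+D+1 = 2 carry 1
  2+8+1 = B
  9+E = 7 carry 1
  6+F+1 = 6 carry 1
  B+B+1 = 7 carry 1
  0+1+1 = 2

0x2767B269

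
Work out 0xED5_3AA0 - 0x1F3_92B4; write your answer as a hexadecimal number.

0xCE1A7EC

Subtract column by column in base 16:
  0-4 → C (borrow)
  A-B-1 → E (borrow)
  A-2-1 → 7
  3-9 → A (borrow)
  5-3-1 → 1
  D-F → E (borrow)
  E-1-1 → C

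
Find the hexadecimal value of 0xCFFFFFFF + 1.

0xD0000000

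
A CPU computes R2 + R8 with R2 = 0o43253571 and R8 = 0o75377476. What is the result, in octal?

Add column by column in base 8, right to left:
  1+6 = 7
  7+7 = 6 carry 1
  5+4+1 = 2 carry 1
  3+7+1 = 3 carry 1
  5+7+1 = 5 carry 1
  2+3+1 = 6
  3+5 = 0 carry 1
  4+7+1 = 4 carry 1
  final carry 1

0o140653267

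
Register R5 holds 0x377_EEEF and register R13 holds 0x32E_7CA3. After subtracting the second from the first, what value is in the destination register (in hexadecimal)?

0x49724C

Subtract column by column in base 16:
  F-3 → C
  E-A → 4
  E-C → 2
  E-7 → 7
  7-E → 9 (borrow)
  7-2-1 → 4
  3-3 → 0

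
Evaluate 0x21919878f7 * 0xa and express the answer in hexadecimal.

Multiply each base-16 digit by 10, carrying:
  7×10 = 70 → write 6 carry 4
  f×10+4 = 154 → write a carry 9
  8×10+9 = 89 → write 9 carry 5
  7×10+5 = 75 → write b carry 4
  8×10+4 = 84 → write 4 carry 5
  9×10+5 = 95 → write f carry 5
  1×10+5 = 15 → write f
  9×10 = 90 → write a carry 5
  1×10+5 = 15 → write f
  2×10 = 20 → write 4 carry 1
  remaining carry: 1

0x14faff4b9a6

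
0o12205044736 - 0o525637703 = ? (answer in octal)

Subtract column by column in base 8:
  6-3 → 3
  3-0 → 3
  7-7 → 0
  4-7 → 5 (borrow)
  4-3-1 → 0
  0-6 → 2 (borrow)
  5-5-1 → 7 (borrow)
  0-2-1 → 5 (borrow)
  2-5-1 → 4 (borrow)
  2-0-1 → 1
  1-0 → 1

0o11457205033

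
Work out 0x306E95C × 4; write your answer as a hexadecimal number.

Multiply each base-16 digit by 4, carrying:
  C×4 = 48 → write 0 carry 3
  5×4+3 = 23 → write 7 carry 1
  9×4+1 = 37 → write 5 carry 2
  E×4+2 = 58 → write A carry 3
  6×4+3 = 27 → write B carry 1
  0×4+1 = 1 → write 1
  3×4 = 12 → write C

0xC1BA570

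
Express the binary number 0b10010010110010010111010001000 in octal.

Group the bits in threes: 010 010 010 110 010 010 111 010 001 000 → 2226227210.

0o2226227210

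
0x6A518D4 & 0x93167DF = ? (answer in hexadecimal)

0x02100D4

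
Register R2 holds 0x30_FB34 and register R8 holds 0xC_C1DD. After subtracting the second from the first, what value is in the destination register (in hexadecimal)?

Subtract column by column in base 16:
  4-D → 7 (borrow)
  3-D-1 → 5 (borrow)
  B-1-1 → 9
  F-C → 3
  0-C → 4 (borrow)
  3-0-1 → 2

0x243957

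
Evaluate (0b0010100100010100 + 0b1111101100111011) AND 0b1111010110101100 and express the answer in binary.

0b10010000001100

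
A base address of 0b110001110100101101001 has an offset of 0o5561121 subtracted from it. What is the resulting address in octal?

0o403430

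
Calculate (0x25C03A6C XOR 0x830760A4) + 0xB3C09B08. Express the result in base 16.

0x15A87F5D0

First 0x25C03A6C XOR 0x830760A4 = 0xA6C75AC8.
Add column by column in base 16, right to left:
  8+8 = 0 carry 1
  C+0+1 = D
  A+B = 5 carry 1
  5+9+1 = F
  7+0 = 7
  C+C = 8 carry 1
  6+3+1 = A
  A+B = 5 carry 1
  final carry 1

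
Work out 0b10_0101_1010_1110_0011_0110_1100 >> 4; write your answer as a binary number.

Right shift by 4: drop the 4 least-significant bits.

0b1001011010111000110110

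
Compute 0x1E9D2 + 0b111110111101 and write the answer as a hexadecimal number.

0x1F98F

0b111110111101 = 0xFBD in hexadecimal.
Add column by column in base 16, right to left:
  2+D = F
  D+B = 8 carry 1
  9+F+1 = 9 carry 1
  E+0+1 = F
  1+0 = 1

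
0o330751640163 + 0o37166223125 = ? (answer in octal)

Add column by column in base 8, right to left:
  3+5 = 0 carry 1
  6+2+1 = 1 carry 1
  1+1+1 = 3
  0+3 = 3
  4+2 = 6
  6+2 = 0 carry 1
  1+6+1 = 0 carry 1
  5+6+1 = 4 carry 1
  7+1+1 = 1 carry 1
  0+7+1 = 0 carry 1
  3+3+1 = 7
  3+0 = 3

0o370140063310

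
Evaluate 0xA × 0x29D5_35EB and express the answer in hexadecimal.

0x1A2541B2E

Multiply each base-16 digit by 10, carrying:
  B×10 = 110 → write E carry 6
  E×10+6 = 146 → write 2 carry 9
  5×10+9 = 59 → write B carry 3
  3×10+3 = 33 → write 1 carry 2
  5×10+2 = 52 → write 4 carry 3
  D×10+3 = 133 → write 5 carry 8
  9×10+8 = 98 → write 2 carry 6
  2×10+6 = 26 → write A carry 1
  remaining carry: 1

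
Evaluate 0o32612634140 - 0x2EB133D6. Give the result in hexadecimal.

0xA77A048A

0o32612634140 = 0xD62B3860 in hexadecimal.
Subtract column by column in base 16:
  0-6 → A (borrow)
  6-D-1 → 8 (borrow)
  8-3-1 → 4
  3-3 → 0
  B-1 → A
  2-B → 7 (borrow)
  6-E-1 → 7 (borrow)
  D-2-1 → A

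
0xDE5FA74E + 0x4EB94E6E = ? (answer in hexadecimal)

Add column by column in base 16, right to left:
  E+E = C carry 1
  4+6+1 = B
  7+E = 5 carry 1
  A+4+1 = F
  F+9 = 8 carry 1
  5+B+1 = 1 carry 1
  E+E+1 = D carry 1
  D+4+1 = 2 carry 1
  final carry 1

0x12D18F5BC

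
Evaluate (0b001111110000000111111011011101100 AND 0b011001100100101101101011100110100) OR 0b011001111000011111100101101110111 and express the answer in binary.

0b001111110000000111111011011101100 AND 0b011001100100101101101011100110100 = 0b001001100000000101101011000100100.
Then OR with 0b011001111000011111100101101110111.

0b11001111000011111101111101110111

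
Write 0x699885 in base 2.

Expand each hex digit to 4 bits: 6=0110 9=1001 9=1001 8=1000 8=1000 5=0101.

0b11010011001100010000101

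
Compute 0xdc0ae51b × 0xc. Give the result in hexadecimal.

0xa5082bd44

Multiply each base-16 digit by 12, carrying:
  b×12 = 132 → write 4 carry 8
  1×12+8 = 20 → write 4 carry 1
  5×12+1 = 61 → write d carry 3
  e×12+3 = 171 → write b carry 10
  a×12+10 = 130 → write 2 carry 8
  0×12+8 = 8 → write 8
  c×12 = 144 → write 0 carry 9
  d×12+9 = 165 → write 5 carry 10
  remaining carry: a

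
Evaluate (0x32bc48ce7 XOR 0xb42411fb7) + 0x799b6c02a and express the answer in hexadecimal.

0x10033c537a

First 0x32bc48ce7 XOR 0xb42411fb7 = 0x869859350.
Add column by column in base 16, right to left:
  0+a = a
  5+2 = 7
  3+0 = 3
  9+c = 5 carry 1
  5+6+1 = c
  8+b = 3 carry 1
  9+9+1 = 3 carry 1
  6+9+1 = 0 carry 1
  8+7+1 = 0 carry 1
  final carry 1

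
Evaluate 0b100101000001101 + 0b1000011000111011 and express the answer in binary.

0b1101000001001000

Add column by column in base 2, right to left:
  1+1 = 0 carry 1
  0+1+1 = 0 carry 1
  1+0+1 = 0 carry 1
  1+1+1 = 1 carry 1
  0+1+1 = 0 carry 1
  0+1+1 = 0 carry 1
  0+0+1 = 1
  0+0 = 0
  0+0 = 0
  1+1 = 0 carry 1
  0+1+1 = 0 carry 1
  1+0+1 = 0 carry 1
  0+0+1 = 1
  0+0 = 0
  1+0 = 1
  0+1 = 1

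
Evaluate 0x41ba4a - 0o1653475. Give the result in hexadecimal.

0x3a630d

0o1653475 = 0x7573d in hexadecimal.
Subtract column by column in base 16:
  a-d → d (borrow)
  4-3-1 → 0
  a-7 → 3
  b-5 → 6
  1-7 → a (borrow)
  4-0-1 → 3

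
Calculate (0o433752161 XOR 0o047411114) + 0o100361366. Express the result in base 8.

First 0o433752161 XOR 0o047411114 = 0o474343075.
Add column by column in base 8, right to left:
  5+6 = 3 carry 1
  7+6+1 = 6 carry 1
  0+3+1 = 4
  3+1 = 4
  4+6 = 2 carry 1
  3+3+1 = 7
  4+0 = 4
  7+0 = 7
  4+1 = 5

0o574724463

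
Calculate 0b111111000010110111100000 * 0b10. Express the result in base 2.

Multiply each base-2 digit by 2, carrying:
  0×2 = 0 → write 0
  0×2 = 0 → write 0
  0×2 = 0 → write 0
  0×2 = 0 → write 0
  0×2 = 0 → write 0
  1×2 = 2 → write 0 carry 1
  1×2+1 = 3 → write 1 carry 1
  1×2+1 = 3 → write 1 carry 1
  1×2+1 = 3 → write 1 carry 1
  0×2+1 = 1 → write 1
  1×2 = 2 → write 0 carry 1
  1×2+1 = 3 → write 1 carry 1
  0×2+1 = 1 → write 1
  1×2 = 2 → write 0 carry 1
  0×2+1 = 1 → write 1
  0×2 = 0 → write 0
  0×2 = 0 → write 0
  0×2 = 0 → write 0
  1×2 = 2 → write 0 carry 1
  1×2+1 = 3 → write 1 carry 1
  1×2+1 = 3 → write 1 carry 1
  1×2+1 = 3 → write 1 carry 1
  1×2+1 = 3 → write 1 carry 1
  1×2+1 = 3 → write 1 carry 1
  remaining carry: 1

0b1111110000101101111000000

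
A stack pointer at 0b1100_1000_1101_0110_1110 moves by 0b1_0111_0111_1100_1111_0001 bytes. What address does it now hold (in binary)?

0b1001000000101001011111

Add column by column in base 2, right to left:
  0+1 = 1
  1+0 = 1
  1+0 = 1
  1+0 = 1
  0+1 = 1
  1+1 = 0 carry 1
  1+1+1 = 1 carry 1
  0+1+1 = 0 carry 1
  1+0+1 = 0 carry 1
  0+0+1 = 1
  1+1 = 0 carry 1
  1+1+1 = 1 carry 1
  0+1+1 = 0 carry 1
  0+1+1 = 0 carry 1
  0+1+1 = 0 carry 1
  1+0+1 = 0 carry 1
  0+1+1 = 0 carry 1
  0+1+1 = 0 carry 1
  1+1+1 = 1 carry 1
  1+0+1 = 0 carry 1
  0+1+1 = 0 carry 1
  final carry 1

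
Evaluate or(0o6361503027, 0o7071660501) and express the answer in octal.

OR each oct digit independently (no carries):
  6|7=7, 3|0=3, 6|7=7, 1|1=1, 5|6=7, 0|6=6, 3|0=3, 0|5=5, 2|0=2, 7|1=7

0o7371763527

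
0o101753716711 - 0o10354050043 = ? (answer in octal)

Subtract column by column in base 8:
  1-3 → 6 (borrow)
  1-4-1 → 4 (borrow)
  7-0-1 → 6
  6-0 → 6
  1-5 → 4 (borrow)
  7-0-1 → 6
  3-4 → 7 (borrow)
  5-5-1 → 7 (borrow)
  7-3-1 → 3
  1-0 → 1
  0-1 → 7 (borrow)
  1-0-1 → 0

0o71377646646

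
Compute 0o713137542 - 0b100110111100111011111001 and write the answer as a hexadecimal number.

0o713137542 = 0x72cbf62 in hexadecimal.
0b100110111100111011111001 = 0x9bcef9 in hexadecimal.
Subtract column by column in base 16:
  2-9 → 9 (borrow)
  6-f-1 → 6 (borrow)
  f-e-1 → 0
  b-c → f (borrow)
  c-b-1 → 0
  2-9 → 9 (borrow)
  7-0-1 → 6

0x690f069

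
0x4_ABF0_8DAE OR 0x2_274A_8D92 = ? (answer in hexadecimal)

OR each hex digit independently (no carries):
  4|2=6, A|2=A, B|7=F, F|4=F, 0|A=A, 8|8=8, D|D=D, A|9=B, E|2=E

0x6AFFA8DBE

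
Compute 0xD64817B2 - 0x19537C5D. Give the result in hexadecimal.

Subtract column by column in base 16:
  2-D → 5 (borrow)
  B-5-1 → 5
  7-C → B (borrow)
  1-7-1 → 9 (borrow)
  8-3-1 → 4
  4-5 → F (borrow)
  6-9-1 → C (borrow)
  D-1-1 → B

0xBCF49B55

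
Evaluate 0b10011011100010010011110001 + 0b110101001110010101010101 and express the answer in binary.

Add column by column in base 2, right to left:
  1+1 = 0 carry 1
  0+0+1 = 1
  0+1 = 1
  0+0 = 0
  1+1 = 0 carry 1
  1+0+1 = 0 carry 1
  1+1+1 = 1 carry 1
  1+0+1 = 0 carry 1
  0+1+1 = 0 carry 1
  0+0+1 = 1
  1+1 = 0 carry 1
  0+0+1 = 1
  0+0 = 0
  1+1 = 0 carry 1
  0+1+1 = 0 carry 1
  0+1+1 = 0 carry 1
  0+0+1 = 1
  1+0 = 1
  1+1 = 0 carry 1
  1+0+1 = 0 carry 1
  0+1+1 = 0 carry 1
  1+0+1 = 0 carry 1
  1+1+1 = 1 carry 1
  0+1+1 = 0 carry 1
  0+0+1 = 1
  1+0 = 1

0b11010000110000101001000110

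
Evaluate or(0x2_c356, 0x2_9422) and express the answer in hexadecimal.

OR each hex digit independently (no carries):
  2|2=2, c|9=d, 3|4=7, 5|2=7, 6|2=6

0x2d776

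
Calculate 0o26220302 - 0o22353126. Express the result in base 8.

0o3645154

Subtract column by column in base 8:
  2-6 → 4 (borrow)
  0-2-1 → 5 (borrow)
  3-1-1 → 1
  0-3 → 5 (borrow)
  2-5-1 → 4 (borrow)
  2-3-1 → 6 (borrow)
  6-2-1 → 3
  2-2 → 0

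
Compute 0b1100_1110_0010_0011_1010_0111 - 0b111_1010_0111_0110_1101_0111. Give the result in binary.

Subtract column by column in base 2:
  1-1 → 0
  1-1 → 0
  1-1 → 0
  0-0 → 0
  0-1 → 1 (borrow)
  1-0-1 → 0
  0-1 → 1 (borrow)
  1-1-1 → 1 (borrow)
  1-0-1 → 0
  1-1 → 0
  0-1 → 1 (borrow)
  0-0-1 → 1 (borrow)
  0-1-1 → 0 (borrow)
  1-1-1 → 1 (borrow)
  0-1-1 → 0 (borrow)
  0-0-1 → 1 (borrow)
  0-0-1 → 1 (borrow)
  1-1-1 → 1 (borrow)
  1-0-1 → 0
  1-1 → 0
  0-1 → 1 (borrow)
  0-1-1 → 0 (borrow)
  1-1-1 → 1 (borrow)
  1-0-1 → 0

0b10100111010110011010000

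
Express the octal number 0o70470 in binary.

Each octal digit is 3 bits: 7=111 0=000 4=100 7=111 0=000.

0b111000100111000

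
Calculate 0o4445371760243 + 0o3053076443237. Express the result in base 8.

Add column by column in base 8, right to left:
  3+7 = 2 carry 1
  4+3+1 = 0 carry 1
  2+2+1 = 5
  0+3 = 3
  6+4 = 2 carry 1
  7+4+1 = 4 carry 1
  1+6+1 = 0 carry 1
  7+7+1 = 7 carry 1
  3+0+1 = 4
  5+3 = 0 carry 1
  4+5+1 = 2 carry 1
  4+0+1 = 5
  4+3 = 7

0o7520470423502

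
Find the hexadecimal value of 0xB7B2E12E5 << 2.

0x2DECB84B94

2 bits is not a whole number of base-16 digits; in binary: 101101111011001011100001001011100101 << 2 = 10110111101100101110000100101110010100.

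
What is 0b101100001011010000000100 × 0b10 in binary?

Multiply each base-2 digit by 2, carrying:
  0×2 = 0 → write 0
  0×2 = 0 → write 0
  1×2 = 2 → write 0 carry 1
  0×2+1 = 1 → write 1
  0×2 = 0 → write 0
  0×2 = 0 → write 0
  0×2 = 0 → write 0
  0×2 = 0 → write 0
  0×2 = 0 → write 0
  0×2 = 0 → write 0
  1×2 = 2 → write 0 carry 1
  0×2+1 = 1 → write 1
  1×2 = 2 → write 0 carry 1
  1×2+1 = 3 → write 1 carry 1
  0×2+1 = 1 → write 1
  1×2 = 2 → write 0 carry 1
  0×2+1 = 1 → write 1
  0×2 = 0 → write 0
  0×2 = 0 → write 0
  0×2 = 0 → write 0
  1×2 = 2 → write 0 carry 1
  1×2+1 = 3 → write 1 carry 1
  0×2+1 = 1 → write 1
  1×2 = 2 → write 0 carry 1
  remaining carry: 1

0b1011000010110100000001000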